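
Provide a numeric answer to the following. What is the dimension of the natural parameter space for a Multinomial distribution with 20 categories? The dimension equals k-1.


Exponential family dimension calculation:
For Multinomial with k=20 categories, dim = k-1 = 19.

19


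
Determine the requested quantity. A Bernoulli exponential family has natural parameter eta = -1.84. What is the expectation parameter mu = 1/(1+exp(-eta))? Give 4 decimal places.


Dual coordinate (expectation parameter) for Bernoulli:
mu = 1/(1+exp(-eta)).
eta = -1.84.
exp(-eta) = exp(1.84) = 6.296538.
mu = 1/(1+6.296538) = 0.1371

0.1371


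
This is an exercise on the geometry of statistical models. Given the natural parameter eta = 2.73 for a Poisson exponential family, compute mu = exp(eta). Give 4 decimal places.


Expectation parameter for Poisson exponential family:
mu = exp(eta).
eta = 2.73.
mu = exp(2.73) = 15.3329

15.3329


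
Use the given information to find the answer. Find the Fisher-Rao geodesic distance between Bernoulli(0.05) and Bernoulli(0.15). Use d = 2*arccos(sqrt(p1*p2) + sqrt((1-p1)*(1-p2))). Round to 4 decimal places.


Geodesic distance on Bernoulli manifold:
d(p1,p2) = 2*arccos(sqrt(p1*p2) + sqrt((1-p1)*(1-p2))).
sqrt(p1*p2) = sqrt(0.05*0.15) = 0.086603.
sqrt((1-p1)*(1-p2)) = sqrt(0.95*0.85) = 0.89861.
arg = 0.086603 + 0.89861 = 0.985213.
d = 2*arccos(0.985213) = 0.3444

0.3444


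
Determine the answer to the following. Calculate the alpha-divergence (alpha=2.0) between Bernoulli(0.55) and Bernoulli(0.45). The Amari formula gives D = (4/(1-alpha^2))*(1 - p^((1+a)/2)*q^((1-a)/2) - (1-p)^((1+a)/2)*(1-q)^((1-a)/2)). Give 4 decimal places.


Amari alpha-divergence:
D = (4/(1-alpha^2))*(1 - p^((1+a)/2)*q^((1-a)/2) - (1-p)^((1+a)/2)*(1-q)^((1-a)/2)).
alpha = 2.0, p = 0.55, q = 0.45.
e1 = (1+alpha)/2 = 1.5, e2 = (1-alpha)/2 = -0.5.
t1 = p^e1 * q^e2 = 0.55^1.5 * 0.45^-0.5 = 0.608048.
t2 = (1-p)^e1 * (1-q)^e2 = 0.45^1.5 * 0.55^-0.5 = 0.40704.
4/(1-alpha^2) = -1.333333.
D = -1.333333*(1 - 0.608048 - 0.40704) = 0.0201

0.0201


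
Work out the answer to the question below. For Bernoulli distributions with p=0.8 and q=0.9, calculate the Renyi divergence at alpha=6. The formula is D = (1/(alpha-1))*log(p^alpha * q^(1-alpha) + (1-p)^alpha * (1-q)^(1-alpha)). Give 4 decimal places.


Renyi divergence of order alpha between Bernoulli distributions:
D = (1/(alpha-1))*log(p^alpha * q^(1-alpha) + (1-p)^alpha * (1-q)^(1-alpha)).
alpha = 6, p = 0.8, q = 0.9.
p^alpha * q^(1-alpha) = 0.8^6 * 0.9^-5 = 0.443943.
(1-p)^alpha * (1-q)^(1-alpha) = 0.2^6 * 0.1^-5 = 6.4.
sum = 0.443943 + 6.4 = 6.843943.
D = (1/5)*log(6.843943) = 0.3847

0.3847


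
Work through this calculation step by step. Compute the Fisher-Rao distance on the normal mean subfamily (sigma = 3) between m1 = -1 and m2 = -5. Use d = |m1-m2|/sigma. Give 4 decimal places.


On the fixed-variance normal subfamily, geodesic distance = |m1-m2|/sigma.
|-1 - -5| = 4.
sigma = 3.
d = 4/3 = 1.3333

1.3333


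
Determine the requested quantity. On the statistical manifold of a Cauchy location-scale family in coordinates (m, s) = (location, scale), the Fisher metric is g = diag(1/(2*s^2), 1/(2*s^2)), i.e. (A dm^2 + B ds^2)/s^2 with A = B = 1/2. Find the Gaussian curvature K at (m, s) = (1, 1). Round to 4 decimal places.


The metric has the form g = (A dm^2 + B ds^2)/s^2 with A = 1/2, B = 1/2.
Substitute u = sqrt(A/B)*m: g = B*(du^2 + ds^2)/s^2, i.e. B times the
Poincare upper half-plane metric, which has constant Gaussian curvature -1.
Scaling a 2D metric by a constant c divides the Gaussian curvature by c,
so K = -1/B = -1/(1/2) = -2.0000 everywhere (the point (m, s) = (1, 1) is irrelevant:
the curvature is constant).
The requested Gaussian curvature is K = -2.0000.

-2.0000


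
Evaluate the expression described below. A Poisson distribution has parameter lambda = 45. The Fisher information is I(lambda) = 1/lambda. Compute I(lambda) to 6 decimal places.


Fisher information for Poisson: I(lambda) = 1/lambda.
lambda = 45.
I(lambda) = 1/45 = 0.022222

0.022222


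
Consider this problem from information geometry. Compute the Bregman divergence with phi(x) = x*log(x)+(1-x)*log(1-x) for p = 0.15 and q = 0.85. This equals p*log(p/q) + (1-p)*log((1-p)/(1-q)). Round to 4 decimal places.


Bregman divergence with negative entropy generator:
D = p*log(p/q) + (1-p)*log((1-p)/(1-q)).
p = 0.15, q = 0.85.
p*log(p/q) = 0.15*log(0.15/0.85) = -0.26019.
(1-p)*log((1-p)/(1-q)) = 0.85*log(0.85/0.15) = 1.474411.
D = -0.26019 + 1.474411 = 1.2142

1.2142


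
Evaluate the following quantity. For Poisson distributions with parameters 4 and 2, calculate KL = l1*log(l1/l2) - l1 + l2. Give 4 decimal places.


KL divergence for Poisson:
KL = l1*log(l1/l2) - l1 + l2.
l1 = 4, l2 = 2.
log(4/2) = 0.693147.
l1*log(l1/l2) = 4 * 0.693147 = 2.772589.
KL = 2.772589 - 4 + 2 = 0.7726

0.7726


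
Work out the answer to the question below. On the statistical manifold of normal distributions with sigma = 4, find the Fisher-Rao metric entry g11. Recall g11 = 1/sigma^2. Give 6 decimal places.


For the 2-parameter normal family, the Fisher metric has:
  g11 = 1/sigma^2, g22 = 2/sigma^2.
sigma = 4, sigma^2 = 16.
g11 = 0.062500

0.062500


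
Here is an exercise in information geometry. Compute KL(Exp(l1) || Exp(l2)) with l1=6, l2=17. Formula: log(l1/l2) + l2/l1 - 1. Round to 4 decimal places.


KL divergence for exponential family:
KL = log(l1/l2) + l2/l1 - 1.
log(6/17) = -1.041454.
17/6 = 2.833333.
KL = -1.041454 + 2.833333 - 1 = 0.7919

0.7919


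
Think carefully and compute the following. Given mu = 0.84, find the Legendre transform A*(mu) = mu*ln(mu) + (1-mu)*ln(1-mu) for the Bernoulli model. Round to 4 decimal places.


Legendre transform for Bernoulli:
A*(mu) = mu*log(mu) + (1-mu)*log(1-mu).
mu = 0.84, 1-mu = 0.16.
mu*log(mu) = 0.84*log(0.84) = -0.146457.
(1-mu)*log(1-mu) = 0.16*log(0.16) = -0.293213.
A* = -0.146457 + -0.293213 = -0.4397

-0.4397


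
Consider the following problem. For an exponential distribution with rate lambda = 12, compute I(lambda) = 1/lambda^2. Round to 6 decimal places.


Fisher information for exponential: I(lambda) = 1/lambda^2.
lambda = 12, lambda^2 = 144.
I = 1/144 = 0.006944

0.006944


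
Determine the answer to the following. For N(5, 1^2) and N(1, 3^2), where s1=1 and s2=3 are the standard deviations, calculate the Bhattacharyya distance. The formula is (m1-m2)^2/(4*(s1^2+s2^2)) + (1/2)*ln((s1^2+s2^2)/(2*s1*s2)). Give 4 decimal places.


Bhattacharyya distance between two Gaussians:
DB = (m1-m2)^2/(4*(s1^2+s2^2)) + (1/2)*ln((s1^2+s2^2)/(2*s1*s2)).
(m1-m2)^2 = (4)^2 = 16.
s1^2+s2^2 = 1 + 9 = 10.
term1 = 16/40 = 0.4.
term2 = 0.5*ln(10/6.0) = 0.255413.
DB = 0.4 + 0.255413 = 0.6554

0.6554


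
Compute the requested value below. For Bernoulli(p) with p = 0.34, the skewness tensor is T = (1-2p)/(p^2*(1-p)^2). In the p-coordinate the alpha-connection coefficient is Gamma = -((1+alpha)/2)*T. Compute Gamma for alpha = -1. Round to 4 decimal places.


Skewness (Amari-Chentsov) tensor: T = (1-2p)/(p^2*(1-p)^2).
p = 0.34, 1-2p = 0.32, p^2 = 0.1156, (1-p)^2 = 0.4356.
T = 0.32/(0.1156 * 0.4356) = 6.354835.
In the p-coordinate, Gamma^(alpha) = Gamma^(0) - (alpha/2)*T with Gamma^(0) = (1/2)*g'(p) = -T/2,
so Gamma^(alpha) = -((1+alpha)/2)*T.
alpha = -1, -(1+alpha)/2 = 0.0.
Gamma = 0.0 * 6.354835 = 0.0000

0.0000


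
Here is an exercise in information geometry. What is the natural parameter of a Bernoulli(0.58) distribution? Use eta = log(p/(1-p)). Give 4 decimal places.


Natural parameter for Bernoulli: eta = log(p/(1-p)).
p = 0.58, 1-p = 0.42.
p/(1-p) = 1.380952.
eta = log(1.380952) = 0.3228

0.3228


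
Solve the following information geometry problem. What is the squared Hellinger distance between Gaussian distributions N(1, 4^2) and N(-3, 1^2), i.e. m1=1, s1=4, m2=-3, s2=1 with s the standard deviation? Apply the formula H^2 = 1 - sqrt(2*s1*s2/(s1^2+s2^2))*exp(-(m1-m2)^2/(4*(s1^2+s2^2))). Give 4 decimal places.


Squared Hellinger distance for Gaussians:
H^2 = 1 - sqrt(2*s1*s2/(s1^2+s2^2)) * exp(-(m1-m2)^2/(4*(s1^2+s2^2))).
s1^2 = 16, s2^2 = 1, s1^2+s2^2 = 17.
sqrt(2*4*1/(17)) = 0.685994.
(m1-m2)^2 = (4)^2 = 16.
exp(-16/(4*17)) = exp(-0.235294) = 0.790338.
H^2 = 1 - 0.685994*0.790338 = 0.4578

0.4578


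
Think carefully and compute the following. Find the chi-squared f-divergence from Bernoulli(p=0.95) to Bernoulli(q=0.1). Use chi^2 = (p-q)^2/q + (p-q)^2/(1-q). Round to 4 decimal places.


Chi-squared divergence between Bernoulli distributions:
chi^2 = (p-q)^2/q + (p-q)^2/(1-q).
p = 0.95, q = 0.1, p-q = 0.85.
(p-q)^2 = 0.7225.
term1 = 0.7225/0.1 = 7.225.
term2 = 0.7225/0.9 = 0.802778.
chi^2 = 7.225 + 0.802778 = 8.0278

8.0278


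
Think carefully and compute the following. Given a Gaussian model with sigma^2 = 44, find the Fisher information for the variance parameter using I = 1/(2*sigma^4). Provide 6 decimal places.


Fisher information for variance: I(sigma^2) = 1/(2*sigma^4).
sigma^2 = 44, so sigma^4 = 1936.
I = 1/(2*1936) = 1/3872 = 0.000258

0.000258


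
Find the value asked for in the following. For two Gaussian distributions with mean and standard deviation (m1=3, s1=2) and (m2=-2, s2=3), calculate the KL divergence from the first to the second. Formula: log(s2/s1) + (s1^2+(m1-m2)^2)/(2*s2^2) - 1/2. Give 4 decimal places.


KL divergence between normal distributions:
KL = log(s2/s1) + (s1^2 + (m1-m2)^2)/(2*s2^2) - 1/2.
log(3/2) = 0.405465.
(2^2 + (3--2)^2)/(2*3^2) = (4 + 25)/18 = 1.611111.
KL = 0.405465 + 1.611111 - 0.5 = 1.5166

1.5166


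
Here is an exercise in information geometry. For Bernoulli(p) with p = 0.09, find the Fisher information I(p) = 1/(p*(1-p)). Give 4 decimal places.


For Bernoulli(p), Fisher information is I(p) = 1/(p*(1-p)).
p = 0.09, 1-p = 0.91.
p*(1-p) = 0.0819.
I(p) = 1/0.0819 = 12.2100

12.2100


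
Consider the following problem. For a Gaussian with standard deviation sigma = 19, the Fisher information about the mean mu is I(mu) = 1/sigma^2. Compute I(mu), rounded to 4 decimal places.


The Fisher information for the mean of a normal distribution is I(mu) = 1/sigma^2.
sigma = 19, so sigma^2 = 361.
I(mu) = 1/361 = 0.0028

0.0028


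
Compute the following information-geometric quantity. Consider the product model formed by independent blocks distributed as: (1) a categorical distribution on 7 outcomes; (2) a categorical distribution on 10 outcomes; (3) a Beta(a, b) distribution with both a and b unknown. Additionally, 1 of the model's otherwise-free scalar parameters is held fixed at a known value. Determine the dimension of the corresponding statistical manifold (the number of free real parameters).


The dimension of a statistical manifold equals the number of free
(independent) real parameters of the model. For a product of independent
blocks the parameter counts add.
- categorical on 7 outcomes (probabilities sum to 1): 7-1 = 6.
- categorical on 10 outcomes (probabilities sum to 1): 10-1 = 9.
- Beta (a, b): 2.
Total = 6 + 9 + 2 = 17.
1 parameter(s) fixed at known values: 17 - 1 = 16.
Dimension = 16

16


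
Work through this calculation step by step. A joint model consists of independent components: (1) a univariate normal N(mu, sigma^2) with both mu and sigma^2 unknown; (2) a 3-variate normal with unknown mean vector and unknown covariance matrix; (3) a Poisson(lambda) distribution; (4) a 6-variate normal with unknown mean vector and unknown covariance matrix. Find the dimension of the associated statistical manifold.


The dimension of a statistical manifold equals the number of free
(independent) real parameters of the model. For a product of independent
blocks the parameter counts add.
- normal (mu, sigma^2): 2.
- 3-variate normal: 3 (mean) + 3*4/2 = 6 (symmetric covariance) = 9.
- Poisson (lambda): 1.
- 6-variate normal: 6 (mean) + 6*7/2 = 21 (symmetric covariance) = 27.
Total = 2 + 9 + 1 + 27 = 39.
Dimension = 39

39


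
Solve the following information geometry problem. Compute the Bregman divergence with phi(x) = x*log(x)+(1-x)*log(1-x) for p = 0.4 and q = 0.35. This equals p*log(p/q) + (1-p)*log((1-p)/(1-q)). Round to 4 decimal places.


Bregman divergence with negative entropy generator:
D = p*log(p/q) + (1-p)*log((1-p)/(1-q)).
p = 0.4, q = 0.35.
p*log(p/q) = 0.4*log(0.4/0.35) = 0.053413.
(1-p)*log((1-p)/(1-q)) = 0.6*log(0.6/0.65) = -0.048026.
D = 0.053413 + -0.048026 = 0.0054

0.0054


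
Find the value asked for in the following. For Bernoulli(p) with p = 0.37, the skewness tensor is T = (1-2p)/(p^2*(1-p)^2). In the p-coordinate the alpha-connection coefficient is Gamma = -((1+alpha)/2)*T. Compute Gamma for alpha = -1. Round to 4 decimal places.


Skewness (Amari-Chentsov) tensor: T = (1-2p)/(p^2*(1-p)^2).
p = 0.37, 1-2p = 0.26, p^2 = 0.1369, (1-p)^2 = 0.3969.
T = 0.26/(0.1369 * 0.3969) = 4.785076.
In the p-coordinate, Gamma^(alpha) = Gamma^(0) - (alpha/2)*T with Gamma^(0) = (1/2)*g'(p) = -T/2,
so Gamma^(alpha) = -((1+alpha)/2)*T.
alpha = -1, -(1+alpha)/2 = 0.0.
Gamma = 0.0 * 4.785076 = 0.0000

0.0000


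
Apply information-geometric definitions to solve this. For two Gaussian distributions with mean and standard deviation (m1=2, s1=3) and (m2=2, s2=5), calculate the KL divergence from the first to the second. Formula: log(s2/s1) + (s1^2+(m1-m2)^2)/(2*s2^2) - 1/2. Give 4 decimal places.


KL divergence between normal distributions:
KL = log(s2/s1) + (s1^2 + (m1-m2)^2)/(2*s2^2) - 1/2.
log(5/3) = 0.510826.
(3^2 + (2-2)^2)/(2*5^2) = (9 + 0)/50 = 0.18.
KL = 0.510826 + 0.18 - 0.5 = 0.1908

0.1908


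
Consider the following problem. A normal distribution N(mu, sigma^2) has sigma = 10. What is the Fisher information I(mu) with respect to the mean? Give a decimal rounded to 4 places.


The Fisher information for the mean of a normal distribution is I(mu) = 1/sigma^2.
sigma = 10, so sigma^2 = 100.
I(mu) = 1/100 = 0.0100

0.0100


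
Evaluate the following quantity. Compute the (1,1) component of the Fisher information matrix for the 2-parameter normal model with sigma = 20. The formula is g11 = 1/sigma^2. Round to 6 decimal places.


For the 2-parameter normal family, the Fisher metric has:
  g11 = 1/sigma^2, g22 = 2/sigma^2.
sigma = 20, sigma^2 = 400.
g11 = 0.002500

0.002500


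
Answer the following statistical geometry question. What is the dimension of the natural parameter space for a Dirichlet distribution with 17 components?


Exponential family dimension calculation:
Dirichlet with 17 components has 17 natural parameters.

17


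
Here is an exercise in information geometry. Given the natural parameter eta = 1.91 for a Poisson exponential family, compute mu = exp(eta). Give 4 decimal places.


Expectation parameter for Poisson exponential family:
mu = exp(eta).
eta = 1.91.
mu = exp(1.91) = 6.7531

6.7531


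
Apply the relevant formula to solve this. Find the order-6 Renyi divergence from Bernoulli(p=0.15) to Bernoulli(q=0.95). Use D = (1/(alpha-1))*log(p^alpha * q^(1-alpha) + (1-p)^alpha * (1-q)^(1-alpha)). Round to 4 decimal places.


Renyi divergence of order alpha between Bernoulli distributions:
D = (1/(alpha-1))*log(p^alpha * q^(1-alpha) + (1-p)^alpha * (1-q)^(1-alpha)).
alpha = 6, p = 0.15, q = 0.95.
p^alpha * q^(1-alpha) = 0.15^6 * 0.95^-5 = 1.5e-05.
(1-p)^alpha * (1-q)^(1-alpha) = 0.85^6 * 0.05^-5 = 1206878.45.
sum = 1.5e-05 + 1206878.45 = 1206878.450015.
D = (1/5)*log(1206878.450015) = 2.8007

2.8007


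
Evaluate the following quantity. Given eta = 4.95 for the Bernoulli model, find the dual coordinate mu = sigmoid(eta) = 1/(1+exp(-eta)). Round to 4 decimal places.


Dual coordinate (expectation parameter) for Bernoulli:
mu = 1/(1+exp(-eta)).
eta = 4.95.
exp(-eta) = exp(-4.95) = 0.007083.
mu = 1/(1+0.007083) = 0.9930

0.9930


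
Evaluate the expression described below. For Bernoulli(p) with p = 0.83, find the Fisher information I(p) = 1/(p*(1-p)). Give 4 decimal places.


For Bernoulli(p), Fisher information is I(p) = 1/(p*(1-p)).
p = 0.83, 1-p = 0.17.
p*(1-p) = 0.1411.
I(p) = 1/0.1411 = 7.0872

7.0872


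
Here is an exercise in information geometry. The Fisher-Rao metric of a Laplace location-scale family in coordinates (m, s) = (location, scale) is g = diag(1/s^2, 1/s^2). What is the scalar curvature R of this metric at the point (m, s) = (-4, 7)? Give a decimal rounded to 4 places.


The metric has the form g = (A dm^2 + B ds^2)/s^2 with A = 1, B = 1.
Substitute u = sqrt(A/B)*m: g = B*(du^2 + ds^2)/s^2, i.e. B times the
Poincare upper half-plane metric, which has constant Gaussian curvature -1.
Scaling a 2D metric by a constant c divides the Gaussian curvature by c,
so K = -1/B = -1/(1) = -1.0000 everywhere (the point (m, s) = (-4, 7) is irrelevant:
the curvature is constant).
Scalar curvature in dimension 2: R = 2K = -2/(1) = -2.0000.

-2.0000


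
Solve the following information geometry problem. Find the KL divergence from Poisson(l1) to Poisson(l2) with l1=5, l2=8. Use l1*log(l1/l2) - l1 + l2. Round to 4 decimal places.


KL divergence for Poisson:
KL = l1*log(l1/l2) - l1 + l2.
l1 = 5, l2 = 8.
log(5/8) = -0.470004.
l1*log(l1/l2) = 5 * -0.470004 = -2.350018.
KL = -2.350018 - 5 + 8 = 0.6500

0.6500


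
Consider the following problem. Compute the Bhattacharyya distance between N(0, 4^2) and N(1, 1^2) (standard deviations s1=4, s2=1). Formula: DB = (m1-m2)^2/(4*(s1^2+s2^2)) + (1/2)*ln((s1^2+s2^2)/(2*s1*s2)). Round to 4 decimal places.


Bhattacharyya distance between two Gaussians:
DB = (m1-m2)^2/(4*(s1^2+s2^2)) + (1/2)*ln((s1^2+s2^2)/(2*s1*s2)).
(m1-m2)^2 = (-1)^2 = 1.
s1^2+s2^2 = 16 + 1 = 17.
term1 = 1/68 = 0.014706.
term2 = 0.5*ln(17/8.0) = 0.376886.
DB = 0.014706 + 0.376886 = 0.3916

0.3916


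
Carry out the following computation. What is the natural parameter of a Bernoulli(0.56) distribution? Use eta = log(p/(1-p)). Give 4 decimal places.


Natural parameter for Bernoulli: eta = log(p/(1-p)).
p = 0.56, 1-p = 0.44.
p/(1-p) = 1.272727.
eta = log(1.272727) = 0.2412

0.2412


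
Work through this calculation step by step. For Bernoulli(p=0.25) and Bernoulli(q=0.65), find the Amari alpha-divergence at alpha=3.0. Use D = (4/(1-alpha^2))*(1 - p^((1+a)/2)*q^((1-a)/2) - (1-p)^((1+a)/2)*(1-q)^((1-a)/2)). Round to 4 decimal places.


Amari alpha-divergence:
D = (4/(1-alpha^2))*(1 - p^((1+a)/2)*q^((1-a)/2) - (1-p)^((1+a)/2)*(1-q)^((1-a)/2)).
alpha = 3.0, p = 0.25, q = 0.65.
e1 = (1+alpha)/2 = 2.0, e2 = (1-alpha)/2 = -1.0.
t1 = p^e1 * q^e2 = 0.25^2.0 * 0.65^-1.0 = 0.096154.
t2 = (1-p)^e1 * (1-q)^e2 = 0.75^2.0 * 0.35^-1.0 = 1.607143.
4/(1-alpha^2) = -0.5.
D = -0.5*(1 - 0.096154 - 1.607143) = 0.3516

0.3516


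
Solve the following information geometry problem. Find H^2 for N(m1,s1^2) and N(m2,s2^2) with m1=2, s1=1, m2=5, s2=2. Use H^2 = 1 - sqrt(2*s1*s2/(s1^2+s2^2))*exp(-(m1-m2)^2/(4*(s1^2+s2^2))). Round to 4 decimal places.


Squared Hellinger distance for Gaussians:
H^2 = 1 - sqrt(2*s1*s2/(s1^2+s2^2)) * exp(-(m1-m2)^2/(4*(s1^2+s2^2))).
s1^2 = 1, s2^2 = 4, s1^2+s2^2 = 5.
sqrt(2*1*2/(5)) = 0.894427.
(m1-m2)^2 = (-3)^2 = 9.
exp(-9/(4*5)) = exp(-0.45) = 0.637628.
H^2 = 1 - 0.894427*0.637628 = 0.4297

0.4297


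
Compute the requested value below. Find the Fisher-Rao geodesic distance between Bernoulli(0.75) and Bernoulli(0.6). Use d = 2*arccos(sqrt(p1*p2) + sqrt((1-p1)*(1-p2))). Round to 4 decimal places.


Geodesic distance on Bernoulli manifold:
d(p1,p2) = 2*arccos(sqrt(p1*p2) + sqrt((1-p1)*(1-p2))).
sqrt(p1*p2) = sqrt(0.75*0.6) = 0.67082.
sqrt((1-p1)*(1-p2)) = sqrt(0.25*0.4) = 0.316228.
arg = 0.67082 + 0.316228 = 0.987048.
d = 2*arccos(0.987048) = 0.3222

0.3222


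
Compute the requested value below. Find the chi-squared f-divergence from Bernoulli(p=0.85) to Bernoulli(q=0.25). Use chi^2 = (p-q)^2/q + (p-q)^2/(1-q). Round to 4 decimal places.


Chi-squared divergence between Bernoulli distributions:
chi^2 = (p-q)^2/q + (p-q)^2/(1-q).
p = 0.85, q = 0.25, p-q = 0.6.
(p-q)^2 = 0.36.
term1 = 0.36/0.25 = 1.44.
term2 = 0.36/0.75 = 0.48.
chi^2 = 1.44 + 0.48 = 1.9200

1.9200


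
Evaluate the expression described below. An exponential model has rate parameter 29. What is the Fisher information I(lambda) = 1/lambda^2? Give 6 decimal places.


Fisher information for exponential: I(lambda) = 1/lambda^2.
lambda = 29, lambda^2 = 841.
I = 1/841 = 0.001189

0.001189


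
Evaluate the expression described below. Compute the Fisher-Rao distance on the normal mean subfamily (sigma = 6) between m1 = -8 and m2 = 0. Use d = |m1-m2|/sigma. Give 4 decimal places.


On the fixed-variance normal subfamily, geodesic distance = |m1-m2|/sigma.
|-8 - 0| = 8.
sigma = 6.
d = 8/6 = 1.3333

1.3333


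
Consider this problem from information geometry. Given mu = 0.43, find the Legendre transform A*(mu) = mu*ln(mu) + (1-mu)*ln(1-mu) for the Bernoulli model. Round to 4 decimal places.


Legendre transform for Bernoulli:
A*(mu) = mu*log(mu) + (1-mu)*log(1-mu).
mu = 0.43, 1-mu = 0.57.
mu*log(mu) = 0.43*log(0.43) = -0.362907.
(1-mu)*log(1-mu) = 0.57*log(0.57) = -0.320408.
A* = -0.362907 + -0.320408 = -0.6833

-0.6833


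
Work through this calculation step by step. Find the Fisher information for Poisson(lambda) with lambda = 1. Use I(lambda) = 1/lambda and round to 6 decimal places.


Fisher information for Poisson: I(lambda) = 1/lambda.
lambda = 1.
I(lambda) = 1/1 = 1.000000

1.000000


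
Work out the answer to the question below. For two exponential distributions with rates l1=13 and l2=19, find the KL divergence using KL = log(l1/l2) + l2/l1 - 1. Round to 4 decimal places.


KL divergence for exponential family:
KL = log(l1/l2) + l2/l1 - 1.
log(13/19) = -0.37949.
19/13 = 1.461538.
KL = -0.37949 + 1.461538 - 1 = 0.0820

0.0820


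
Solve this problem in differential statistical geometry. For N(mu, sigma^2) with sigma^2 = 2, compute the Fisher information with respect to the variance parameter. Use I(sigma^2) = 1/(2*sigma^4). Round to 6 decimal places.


Fisher information for variance: I(sigma^2) = 1/(2*sigma^4).
sigma^2 = 2, so sigma^4 = 4.
I = 1/(2*4) = 1/8 = 0.125000

0.125000


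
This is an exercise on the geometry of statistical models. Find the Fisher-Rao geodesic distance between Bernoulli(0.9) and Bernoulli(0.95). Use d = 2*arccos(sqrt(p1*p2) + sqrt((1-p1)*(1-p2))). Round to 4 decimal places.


Geodesic distance on Bernoulli manifold:
d(p1,p2) = 2*arccos(sqrt(p1*p2) + sqrt((1-p1)*(1-p2))).
sqrt(p1*p2) = sqrt(0.9*0.95) = 0.924662.
sqrt((1-p1)*(1-p2)) = sqrt(0.1*0.05) = 0.070711.
arg = 0.924662 + 0.070711 = 0.995373.
d = 2*arccos(0.995373) = 0.1925

0.1925


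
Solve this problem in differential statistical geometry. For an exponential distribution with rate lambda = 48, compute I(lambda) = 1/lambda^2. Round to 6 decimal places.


Fisher information for exponential: I(lambda) = 1/lambda^2.
lambda = 48, lambda^2 = 2304.
I = 1/2304 = 0.000434

0.000434


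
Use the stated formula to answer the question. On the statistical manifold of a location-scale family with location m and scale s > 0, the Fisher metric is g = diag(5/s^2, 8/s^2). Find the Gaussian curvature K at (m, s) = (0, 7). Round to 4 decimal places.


The metric has the form g = (A dm^2 + B ds^2)/s^2 with A = 5, B = 8.
Substitute u = sqrt(A/B)*m: g = B*(du^2 + ds^2)/s^2, i.e. B times the
Poincare upper half-plane metric, which has constant Gaussian curvature -1.
Scaling a 2D metric by a constant c divides the Gaussian curvature by c,
so K = -1/B = -1/(8) = -0.1250 everywhere (the point (m, s) = (0, 7) is irrelevant:
the curvature is constant).
The requested Gaussian curvature is K = -0.1250.

-0.1250


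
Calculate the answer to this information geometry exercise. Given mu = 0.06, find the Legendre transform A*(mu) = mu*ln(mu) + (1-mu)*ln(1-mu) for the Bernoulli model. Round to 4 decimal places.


Legendre transform for Bernoulli:
A*(mu) = mu*log(mu) + (1-mu)*log(1-mu).
mu = 0.06, 1-mu = 0.94.
mu*log(mu) = 0.06*log(0.06) = -0.168805.
(1-mu)*log(1-mu) = 0.94*log(0.94) = -0.058163.
A* = -0.168805 + -0.058163 = -0.2270

-0.2270


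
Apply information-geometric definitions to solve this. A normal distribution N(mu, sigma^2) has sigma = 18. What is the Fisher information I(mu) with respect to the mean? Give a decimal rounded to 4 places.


The Fisher information for the mean of a normal distribution is I(mu) = 1/sigma^2.
sigma = 18, so sigma^2 = 324.
I(mu) = 1/324 = 0.0031

0.0031


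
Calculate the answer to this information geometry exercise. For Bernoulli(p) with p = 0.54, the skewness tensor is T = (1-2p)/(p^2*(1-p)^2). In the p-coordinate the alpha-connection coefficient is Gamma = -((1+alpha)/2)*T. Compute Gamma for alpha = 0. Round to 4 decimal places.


Skewness (Amari-Chentsov) tensor: T = (1-2p)/(p^2*(1-p)^2).
p = 0.54, 1-2p = -0.08, p^2 = 0.2916, (1-p)^2 = 0.2116.
T = -0.08/(0.2916 * 0.2116) = -1.296543.
In the p-coordinate, Gamma^(alpha) = Gamma^(0) - (alpha/2)*T with Gamma^(0) = (1/2)*g'(p) = -T/2,
so Gamma^(alpha) = -((1+alpha)/2)*T.
alpha = 0, -(1+alpha)/2 = -0.5.
Gamma = -0.5 * -1.296543 = 0.6483

0.6483


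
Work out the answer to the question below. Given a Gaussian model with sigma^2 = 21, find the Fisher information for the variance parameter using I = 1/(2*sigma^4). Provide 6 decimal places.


Fisher information for variance: I(sigma^2) = 1/(2*sigma^4).
sigma^2 = 21, so sigma^4 = 441.
I = 1/(2*441) = 1/882 = 0.001134

0.001134


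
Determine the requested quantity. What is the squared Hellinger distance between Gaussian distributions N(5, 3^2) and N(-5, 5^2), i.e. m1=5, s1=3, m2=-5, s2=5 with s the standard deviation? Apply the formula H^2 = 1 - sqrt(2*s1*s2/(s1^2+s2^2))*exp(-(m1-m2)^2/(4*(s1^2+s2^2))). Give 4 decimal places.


Squared Hellinger distance for Gaussians:
H^2 = 1 - sqrt(2*s1*s2/(s1^2+s2^2)) * exp(-(m1-m2)^2/(4*(s1^2+s2^2))).
s1^2 = 9, s2^2 = 25, s1^2+s2^2 = 34.
sqrt(2*3*5/(34)) = 0.939336.
(m1-m2)^2 = (10)^2 = 100.
exp(-100/(4*34)) = exp(-0.735294) = 0.479364.
H^2 = 1 - 0.939336*0.479364 = 0.5497

0.5497


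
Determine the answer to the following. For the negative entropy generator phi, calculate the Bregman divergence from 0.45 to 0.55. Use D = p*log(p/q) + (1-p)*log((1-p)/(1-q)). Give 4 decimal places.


Bregman divergence with negative entropy generator:
D = p*log(p/q) + (1-p)*log((1-p)/(1-q)).
p = 0.45, q = 0.55.
p*log(p/q) = 0.45*log(0.45/0.55) = -0.090302.
(1-p)*log((1-p)/(1-q)) = 0.55*log(0.55/0.45) = 0.110369.
D = -0.090302 + 0.110369 = 0.0201

0.0201


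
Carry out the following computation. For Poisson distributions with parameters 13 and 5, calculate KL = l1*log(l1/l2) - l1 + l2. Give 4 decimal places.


KL divergence for Poisson:
KL = l1*log(l1/l2) - l1 + l2.
l1 = 13, l2 = 5.
log(13/5) = 0.955511.
l1*log(l1/l2) = 13 * 0.955511 = 12.421649.
KL = 12.421649 - 13 + 5 = 4.4216

4.4216


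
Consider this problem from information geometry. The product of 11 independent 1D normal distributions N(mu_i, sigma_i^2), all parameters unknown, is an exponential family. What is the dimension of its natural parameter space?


Exponential family dimension calculation:
Each univariate normal has two natural parameters (mu/sigma^2 and -1/(2 sigma^2)).
With 11 independent components, dim = 2 * 11 = 22.

22


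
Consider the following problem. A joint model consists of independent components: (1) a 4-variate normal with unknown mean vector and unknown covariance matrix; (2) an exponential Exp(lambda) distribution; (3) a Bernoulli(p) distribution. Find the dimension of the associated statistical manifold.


The dimension of a statistical manifold equals the number of free
(independent) real parameters of the model. For a product of independent
blocks the parameter counts add.
- 4-variate normal: 4 (mean) + 4*5/2 = 10 (symmetric covariance) = 14.
- exponential (lambda): 1.
- Bernoulli (p): 1.
Total = 14 + 1 + 1 = 16.
Dimension = 16

16


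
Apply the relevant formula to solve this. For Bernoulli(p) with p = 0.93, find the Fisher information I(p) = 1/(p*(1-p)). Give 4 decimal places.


For Bernoulli(p), Fisher information is I(p) = 1/(p*(1-p)).
p = 0.93, 1-p = 0.07.
p*(1-p) = 0.0651.
I(p) = 1/0.0651 = 15.3610

15.3610


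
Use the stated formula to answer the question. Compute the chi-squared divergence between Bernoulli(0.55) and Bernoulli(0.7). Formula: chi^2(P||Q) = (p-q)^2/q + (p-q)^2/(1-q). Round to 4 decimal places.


Chi-squared divergence between Bernoulli distributions:
chi^2 = (p-q)^2/q + (p-q)^2/(1-q).
p = 0.55, q = 0.7, p-q = -0.15.
(p-q)^2 = 0.0225.
term1 = 0.0225/0.7 = 0.032143.
term2 = 0.0225/0.3 = 0.075.
chi^2 = 0.032143 + 0.075 = 0.1071

0.1071


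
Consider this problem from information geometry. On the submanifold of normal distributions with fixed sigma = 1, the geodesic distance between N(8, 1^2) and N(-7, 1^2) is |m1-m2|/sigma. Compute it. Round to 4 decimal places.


On the fixed-variance normal subfamily, geodesic distance = |m1-m2|/sigma.
|8 - -7| = 15.
sigma = 1.
d = 15/1 = 15.0000

15.0000


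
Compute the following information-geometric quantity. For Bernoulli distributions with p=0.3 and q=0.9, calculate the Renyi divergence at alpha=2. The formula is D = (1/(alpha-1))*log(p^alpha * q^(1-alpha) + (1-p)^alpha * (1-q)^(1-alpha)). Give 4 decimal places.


Renyi divergence of order alpha between Bernoulli distributions:
D = (1/(alpha-1))*log(p^alpha * q^(1-alpha) + (1-p)^alpha * (1-q)^(1-alpha)).
alpha = 2, p = 0.3, q = 0.9.
p^alpha * q^(1-alpha) = 0.3^2 * 0.9^-1 = 0.1.
(1-p)^alpha * (1-q)^(1-alpha) = 0.7^2 * 0.1^-1 = 4.9.
sum = 0.1 + 4.9 = 5.0.
D = (1/1)*log(5.0) = 1.6094

1.6094


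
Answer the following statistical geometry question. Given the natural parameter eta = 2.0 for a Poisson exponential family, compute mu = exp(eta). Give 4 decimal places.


Expectation parameter for Poisson exponential family:
mu = exp(eta).
eta = 2.0.
mu = exp(2.0) = 7.3891

7.3891


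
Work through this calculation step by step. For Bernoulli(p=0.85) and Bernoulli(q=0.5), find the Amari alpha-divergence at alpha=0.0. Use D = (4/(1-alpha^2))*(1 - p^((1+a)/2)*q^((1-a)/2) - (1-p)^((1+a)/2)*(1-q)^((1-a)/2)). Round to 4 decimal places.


Amari alpha-divergence:
D = (4/(1-alpha^2))*(1 - p^((1+a)/2)*q^((1-a)/2) - (1-p)^((1+a)/2)*(1-q)^((1-a)/2)).
alpha = 0.0, p = 0.85, q = 0.5.
e1 = (1+alpha)/2 = 0.5, e2 = (1-alpha)/2 = 0.5.
t1 = p^e1 * q^e2 = 0.85^0.5 * 0.5^0.5 = 0.65192.
t2 = (1-p)^e1 * (1-q)^e2 = 0.15^0.5 * 0.5^0.5 = 0.273861.
4/(1-alpha^2) = 4.0.
D = 4.0*(1 - 0.65192 - 0.273861) = 0.2969

0.2969


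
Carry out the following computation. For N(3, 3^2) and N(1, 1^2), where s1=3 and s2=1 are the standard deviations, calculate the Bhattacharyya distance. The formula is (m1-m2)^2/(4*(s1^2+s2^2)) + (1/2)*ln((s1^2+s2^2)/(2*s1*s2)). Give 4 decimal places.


Bhattacharyya distance between two Gaussians:
DB = (m1-m2)^2/(4*(s1^2+s2^2)) + (1/2)*ln((s1^2+s2^2)/(2*s1*s2)).
(m1-m2)^2 = (2)^2 = 4.
s1^2+s2^2 = 9 + 1 = 10.
term1 = 4/40 = 0.1.
term2 = 0.5*ln(10/6.0) = 0.255413.
DB = 0.1 + 0.255413 = 0.3554

0.3554


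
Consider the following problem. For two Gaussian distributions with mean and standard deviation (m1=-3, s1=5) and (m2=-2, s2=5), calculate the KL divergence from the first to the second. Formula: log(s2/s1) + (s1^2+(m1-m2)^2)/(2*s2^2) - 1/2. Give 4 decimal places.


KL divergence between normal distributions:
KL = log(s2/s1) + (s1^2 + (m1-m2)^2)/(2*s2^2) - 1/2.
log(5/5) = 0.0.
(5^2 + (-3--2)^2)/(2*5^2) = (25 + 1)/50 = 0.52.
KL = 0.0 + 0.52 - 0.5 = 0.0200

0.0200


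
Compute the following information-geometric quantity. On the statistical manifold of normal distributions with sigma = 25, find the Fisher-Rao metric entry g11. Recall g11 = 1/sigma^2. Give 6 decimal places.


For the 2-parameter normal family, the Fisher metric has:
  g11 = 1/sigma^2, g22 = 2/sigma^2.
sigma = 25, sigma^2 = 625.
g11 = 0.001600

0.001600


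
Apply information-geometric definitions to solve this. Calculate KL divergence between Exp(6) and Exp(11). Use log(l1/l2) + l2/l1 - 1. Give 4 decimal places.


KL divergence for exponential family:
KL = log(l1/l2) + l2/l1 - 1.
log(6/11) = -0.606136.
11/6 = 1.833333.
KL = -0.606136 + 1.833333 - 1 = 0.2272

0.2272


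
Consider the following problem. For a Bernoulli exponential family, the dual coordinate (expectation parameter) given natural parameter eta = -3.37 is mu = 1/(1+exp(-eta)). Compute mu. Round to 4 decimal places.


Dual coordinate (expectation parameter) for Bernoulli:
mu = 1/(1+exp(-eta)).
eta = -3.37.
exp(-eta) = exp(3.37) = 29.078527.
mu = 1/(1+29.078527) = 0.0332

0.0332


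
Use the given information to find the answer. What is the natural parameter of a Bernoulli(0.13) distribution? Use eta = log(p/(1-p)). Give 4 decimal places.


Natural parameter for Bernoulli: eta = log(p/(1-p)).
p = 0.13, 1-p = 0.87.
p/(1-p) = 0.149425.
eta = log(0.149425) = -1.9010

-1.9010


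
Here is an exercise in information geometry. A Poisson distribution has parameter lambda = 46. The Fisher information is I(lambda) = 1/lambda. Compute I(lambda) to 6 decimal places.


Fisher information for Poisson: I(lambda) = 1/lambda.
lambda = 46.
I(lambda) = 1/46 = 0.021739

0.021739


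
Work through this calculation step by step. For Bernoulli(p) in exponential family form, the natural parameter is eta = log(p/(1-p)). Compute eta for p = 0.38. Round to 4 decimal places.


Natural parameter for Bernoulli: eta = log(p/(1-p)).
p = 0.38, 1-p = 0.62.
p/(1-p) = 0.612903.
eta = log(0.612903) = -0.4895

-0.4895


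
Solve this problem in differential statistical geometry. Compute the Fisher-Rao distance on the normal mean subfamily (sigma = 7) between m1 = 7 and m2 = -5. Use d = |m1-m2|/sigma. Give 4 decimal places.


On the fixed-variance normal subfamily, geodesic distance = |m1-m2|/sigma.
|7 - -5| = 12.
sigma = 7.
d = 12/7 = 1.7143

1.7143


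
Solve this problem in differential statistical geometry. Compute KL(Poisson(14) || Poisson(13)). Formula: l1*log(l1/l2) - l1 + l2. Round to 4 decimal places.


KL divergence for Poisson:
KL = l1*log(l1/l2) - l1 + l2.
l1 = 14, l2 = 13.
log(14/13) = 0.074108.
l1*log(l1/l2) = 14 * 0.074108 = 1.037512.
KL = 1.037512 - 14 + 13 = 0.0375

0.0375


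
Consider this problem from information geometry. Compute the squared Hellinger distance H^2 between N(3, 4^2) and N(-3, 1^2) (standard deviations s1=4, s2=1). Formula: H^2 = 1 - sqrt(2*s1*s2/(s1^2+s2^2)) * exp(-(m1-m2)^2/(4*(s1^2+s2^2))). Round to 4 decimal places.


Squared Hellinger distance for Gaussians:
H^2 = 1 - sqrt(2*s1*s2/(s1^2+s2^2)) * exp(-(m1-m2)^2/(4*(s1^2+s2^2))).
s1^2 = 16, s2^2 = 1, s1^2+s2^2 = 17.
sqrt(2*4*1/(17)) = 0.685994.
(m1-m2)^2 = (6)^2 = 36.
exp(-36/(4*17)) = exp(-0.529412) = 0.588951.
H^2 = 1 - 0.685994*0.588951 = 0.5960

0.5960


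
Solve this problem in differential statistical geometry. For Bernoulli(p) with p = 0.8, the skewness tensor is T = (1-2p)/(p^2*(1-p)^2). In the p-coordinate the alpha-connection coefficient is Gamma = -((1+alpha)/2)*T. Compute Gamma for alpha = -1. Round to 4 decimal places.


Skewness (Amari-Chentsov) tensor: T = (1-2p)/(p^2*(1-p)^2).
p = 0.8, 1-2p = -0.6, p^2 = 0.64, (1-p)^2 = 0.04.
T = -0.6/(0.64 * 0.04) = -23.4375.
In the p-coordinate, Gamma^(alpha) = Gamma^(0) - (alpha/2)*T with Gamma^(0) = (1/2)*g'(p) = -T/2,
so Gamma^(alpha) = -((1+alpha)/2)*T.
alpha = -1, -(1+alpha)/2 = 0.0.
Gamma = 0.0 * -23.4375 = 0.0000

0.0000


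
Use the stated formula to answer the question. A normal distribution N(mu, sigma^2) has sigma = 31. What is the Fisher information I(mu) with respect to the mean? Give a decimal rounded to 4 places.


The Fisher information for the mean of a normal distribution is I(mu) = 1/sigma^2.
sigma = 31, so sigma^2 = 961.
I(mu) = 1/961 = 0.0010

0.0010


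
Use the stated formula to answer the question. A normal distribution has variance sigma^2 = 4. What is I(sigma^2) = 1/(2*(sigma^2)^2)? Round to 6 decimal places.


Fisher information for variance: I(sigma^2) = 1/(2*sigma^4).
sigma^2 = 4, so sigma^4 = 16.
I = 1/(2*16) = 1/32 = 0.031250

0.031250


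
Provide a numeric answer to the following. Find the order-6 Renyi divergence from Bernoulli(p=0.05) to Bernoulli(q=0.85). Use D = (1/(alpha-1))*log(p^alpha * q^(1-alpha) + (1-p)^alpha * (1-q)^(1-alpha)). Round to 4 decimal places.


Renyi divergence of order alpha between Bernoulli distributions:
D = (1/(alpha-1))*log(p^alpha * q^(1-alpha) + (1-p)^alpha * (1-q)^(1-alpha)).
alpha = 6, p = 0.05, q = 0.85.
p^alpha * q^(1-alpha) = 0.05^6 * 0.85^-5 = 0.0.
(1-p)^alpha * (1-q)^(1-alpha) = 0.95^6 * 0.15^-5 = 9680.222428.
sum = 0.0 + 9680.222428 = 9680.222428.
D = (1/5)*log(9680.222428) = 1.8356

1.8356


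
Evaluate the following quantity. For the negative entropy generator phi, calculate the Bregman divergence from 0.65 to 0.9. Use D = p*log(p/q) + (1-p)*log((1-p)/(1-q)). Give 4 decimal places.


Bregman divergence with negative entropy generator:
D = p*log(p/q) + (1-p)*log((1-p)/(1-q)).
p = 0.65, q = 0.9.
p*log(p/q) = 0.65*log(0.65/0.9) = -0.211525.
(1-p)*log((1-p)/(1-q)) = 0.35*log(0.35/0.1) = 0.438467.
D = -0.211525 + 0.438467 = 0.2269

0.2269


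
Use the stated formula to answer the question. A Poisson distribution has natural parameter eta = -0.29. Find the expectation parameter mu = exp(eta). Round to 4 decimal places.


Expectation parameter for Poisson exponential family:
mu = exp(eta).
eta = -0.29.
mu = exp(-0.29) = 0.7483

0.7483


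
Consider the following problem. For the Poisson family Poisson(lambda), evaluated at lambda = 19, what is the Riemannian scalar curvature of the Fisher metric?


This family has a single free parameter, so its statistical manifold
is 1-dimensional. The Riemann curvature tensor of any 1-dimensional
Riemannian manifold vanishes identically, so R = 0.

0


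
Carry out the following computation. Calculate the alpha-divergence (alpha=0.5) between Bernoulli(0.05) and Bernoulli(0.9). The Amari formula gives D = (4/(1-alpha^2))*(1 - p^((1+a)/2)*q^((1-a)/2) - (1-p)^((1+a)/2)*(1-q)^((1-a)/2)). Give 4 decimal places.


Amari alpha-divergence:
D = (4/(1-alpha^2))*(1 - p^((1+a)/2)*q^((1-a)/2) - (1-p)^((1+a)/2)*(1-q)^((1-a)/2)).
alpha = 0.5, p = 0.05, q = 0.9.
e1 = (1+alpha)/2 = 0.75, e2 = (1-alpha)/2 = 0.25.
t1 = p^e1 * q^e2 = 0.05^0.75 * 0.9^0.25 = 0.102988.
t2 = (1-p)^e1 * (1-q)^e2 = 0.95^0.75 * 0.1^0.25 = 0.541119.
4/(1-alpha^2) = 5.333333.
D = 5.333333*(1 - 0.102988 - 0.541119) = 1.8981

1.8981


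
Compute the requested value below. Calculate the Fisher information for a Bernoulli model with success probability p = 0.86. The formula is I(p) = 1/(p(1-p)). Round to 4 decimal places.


For Bernoulli(p), Fisher information is I(p) = 1/(p*(1-p)).
p = 0.86, 1-p = 0.14.
p*(1-p) = 0.1204.
I(p) = 1/0.1204 = 8.3056

8.3056


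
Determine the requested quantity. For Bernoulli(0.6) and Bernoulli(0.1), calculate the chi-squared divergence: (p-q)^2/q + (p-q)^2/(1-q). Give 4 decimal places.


Chi-squared divergence between Bernoulli distributions:
chi^2 = (p-q)^2/q + (p-q)^2/(1-q).
p = 0.6, q = 0.1, p-q = 0.5.
(p-q)^2 = 0.25.
term1 = 0.25/0.1 = 2.5.
term2 = 0.25/0.9 = 0.277778.
chi^2 = 2.5 + 0.277778 = 2.7778

2.7778


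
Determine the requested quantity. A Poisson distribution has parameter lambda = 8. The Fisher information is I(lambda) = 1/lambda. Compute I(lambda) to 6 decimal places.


Fisher information for Poisson: I(lambda) = 1/lambda.
lambda = 8.
I(lambda) = 1/8 = 0.125000

0.125000


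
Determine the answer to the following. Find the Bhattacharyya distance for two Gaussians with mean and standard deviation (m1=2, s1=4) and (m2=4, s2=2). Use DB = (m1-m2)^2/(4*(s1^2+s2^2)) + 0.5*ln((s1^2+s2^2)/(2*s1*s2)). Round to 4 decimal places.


Bhattacharyya distance between two Gaussians:
DB = (m1-m2)^2/(4*(s1^2+s2^2)) + (1/2)*ln((s1^2+s2^2)/(2*s1*s2)).
(m1-m2)^2 = (-2)^2 = 4.
s1^2+s2^2 = 16 + 4 = 20.
term1 = 4/80 = 0.05.
term2 = 0.5*ln(20/16.0) = 0.111572.
DB = 0.05 + 0.111572 = 0.1616

0.1616


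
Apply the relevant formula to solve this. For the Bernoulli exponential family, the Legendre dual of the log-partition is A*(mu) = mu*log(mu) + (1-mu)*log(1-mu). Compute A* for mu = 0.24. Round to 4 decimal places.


Legendre transform for Bernoulli:
A*(mu) = mu*log(mu) + (1-mu)*log(1-mu).
mu = 0.24, 1-mu = 0.76.
mu*log(mu) = 0.24*log(0.24) = -0.342508.
(1-mu)*log(1-mu) = 0.76*log(0.76) = -0.208572.
A* = -0.342508 + -0.208572 = -0.5511

-0.5511
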